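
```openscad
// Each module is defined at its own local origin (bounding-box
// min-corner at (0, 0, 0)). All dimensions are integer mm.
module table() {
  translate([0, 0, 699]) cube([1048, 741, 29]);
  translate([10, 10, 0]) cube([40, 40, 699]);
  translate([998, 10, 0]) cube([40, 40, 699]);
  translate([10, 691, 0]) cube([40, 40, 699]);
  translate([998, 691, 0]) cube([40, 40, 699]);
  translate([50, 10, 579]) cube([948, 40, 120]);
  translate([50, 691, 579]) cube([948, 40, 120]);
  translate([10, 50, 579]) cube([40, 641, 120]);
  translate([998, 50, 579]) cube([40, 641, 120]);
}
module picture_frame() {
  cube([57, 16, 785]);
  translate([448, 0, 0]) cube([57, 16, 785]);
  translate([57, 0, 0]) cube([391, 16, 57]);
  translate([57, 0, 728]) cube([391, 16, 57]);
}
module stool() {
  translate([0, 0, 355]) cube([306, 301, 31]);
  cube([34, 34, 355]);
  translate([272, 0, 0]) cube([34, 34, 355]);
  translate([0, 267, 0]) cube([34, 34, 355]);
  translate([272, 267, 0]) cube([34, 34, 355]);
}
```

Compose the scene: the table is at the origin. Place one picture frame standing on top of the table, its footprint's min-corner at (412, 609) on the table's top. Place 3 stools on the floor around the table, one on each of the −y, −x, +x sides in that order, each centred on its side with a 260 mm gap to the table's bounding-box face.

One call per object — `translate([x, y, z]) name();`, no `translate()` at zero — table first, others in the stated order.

table();
translate([412, 609, 728]) picture_frame();
translate([371, -561, 0]) stool();
translate([-566, 220, 0]) stool();
translate([1308, 220, 0]) stool();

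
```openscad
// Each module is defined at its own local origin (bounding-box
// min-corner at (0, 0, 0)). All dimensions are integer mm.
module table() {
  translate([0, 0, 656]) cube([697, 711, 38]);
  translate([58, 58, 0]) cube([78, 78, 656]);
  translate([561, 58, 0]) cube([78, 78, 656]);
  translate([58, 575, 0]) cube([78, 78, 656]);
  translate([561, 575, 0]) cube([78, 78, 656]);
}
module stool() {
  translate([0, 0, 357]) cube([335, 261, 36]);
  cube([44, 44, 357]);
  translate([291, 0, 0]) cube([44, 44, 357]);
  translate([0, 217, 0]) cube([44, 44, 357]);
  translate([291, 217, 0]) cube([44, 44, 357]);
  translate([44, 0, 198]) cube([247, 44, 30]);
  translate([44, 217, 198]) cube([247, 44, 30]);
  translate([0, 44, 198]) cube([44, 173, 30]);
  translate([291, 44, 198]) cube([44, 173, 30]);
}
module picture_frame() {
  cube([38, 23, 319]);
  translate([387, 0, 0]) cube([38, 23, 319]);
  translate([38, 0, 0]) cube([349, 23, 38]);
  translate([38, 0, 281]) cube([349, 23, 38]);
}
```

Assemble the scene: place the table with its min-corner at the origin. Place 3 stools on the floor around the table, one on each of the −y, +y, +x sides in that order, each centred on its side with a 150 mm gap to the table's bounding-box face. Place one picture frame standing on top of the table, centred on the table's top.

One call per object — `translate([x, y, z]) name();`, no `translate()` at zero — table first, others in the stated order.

table();
translate([181, -411, 0]) stool();
translate([181, 861, 0]) stool();
translate([847, 225, 0]) stool();
translate([136, 344, 694]) picture_frame();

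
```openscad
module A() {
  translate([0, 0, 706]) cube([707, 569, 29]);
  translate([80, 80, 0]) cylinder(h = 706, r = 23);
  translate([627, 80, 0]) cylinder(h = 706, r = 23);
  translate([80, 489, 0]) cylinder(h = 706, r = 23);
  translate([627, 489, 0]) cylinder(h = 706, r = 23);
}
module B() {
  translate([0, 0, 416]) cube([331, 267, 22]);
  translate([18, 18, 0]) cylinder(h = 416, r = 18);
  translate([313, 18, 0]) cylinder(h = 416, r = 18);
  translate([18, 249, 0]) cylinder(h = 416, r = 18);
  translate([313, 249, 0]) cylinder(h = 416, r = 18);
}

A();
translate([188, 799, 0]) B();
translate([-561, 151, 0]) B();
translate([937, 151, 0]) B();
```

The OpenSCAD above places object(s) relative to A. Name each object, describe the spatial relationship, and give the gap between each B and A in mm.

Each stool's nearest face is 230 mm from the table's bounding box.

A is a table. B is a stool. Three stools sit around the table at the +y, −x, +x sides. The gap between each stool and the table is 230 mm.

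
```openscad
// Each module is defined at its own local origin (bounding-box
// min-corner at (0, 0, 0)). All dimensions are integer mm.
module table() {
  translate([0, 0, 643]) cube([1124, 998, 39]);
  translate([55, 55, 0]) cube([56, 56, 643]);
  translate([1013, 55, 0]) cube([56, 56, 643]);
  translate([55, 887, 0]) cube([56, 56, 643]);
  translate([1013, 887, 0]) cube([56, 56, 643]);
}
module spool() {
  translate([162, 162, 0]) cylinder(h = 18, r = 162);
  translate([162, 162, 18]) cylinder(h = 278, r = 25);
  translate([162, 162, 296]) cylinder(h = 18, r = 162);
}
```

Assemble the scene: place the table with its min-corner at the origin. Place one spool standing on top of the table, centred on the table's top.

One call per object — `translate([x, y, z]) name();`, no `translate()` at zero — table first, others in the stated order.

table();
translate([400, 337, 682]) spool();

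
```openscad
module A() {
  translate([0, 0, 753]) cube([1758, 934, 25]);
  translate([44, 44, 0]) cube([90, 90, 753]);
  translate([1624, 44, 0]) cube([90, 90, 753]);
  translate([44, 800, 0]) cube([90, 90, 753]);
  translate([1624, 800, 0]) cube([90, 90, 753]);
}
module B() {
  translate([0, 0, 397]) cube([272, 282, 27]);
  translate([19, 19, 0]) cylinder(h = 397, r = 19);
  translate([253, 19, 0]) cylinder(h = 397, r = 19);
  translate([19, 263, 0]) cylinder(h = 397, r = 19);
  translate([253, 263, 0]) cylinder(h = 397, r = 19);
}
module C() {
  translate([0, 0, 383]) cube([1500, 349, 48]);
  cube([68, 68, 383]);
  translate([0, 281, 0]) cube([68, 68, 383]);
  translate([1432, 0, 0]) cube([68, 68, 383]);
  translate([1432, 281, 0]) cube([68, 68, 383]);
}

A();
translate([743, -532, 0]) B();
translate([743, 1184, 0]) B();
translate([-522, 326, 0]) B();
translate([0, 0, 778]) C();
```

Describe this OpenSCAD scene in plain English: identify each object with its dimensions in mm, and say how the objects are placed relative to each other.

A is a rectangular dining table. The top is 1758×934×25 mm with its upper surface at z = 778 mm. It stands on four 90×90 mm square legs, each inset 44 mm from the nearest pair of top edges, running from the floor to the underside of the top.

B is a simple wooden stool: a rectangular seat 272 mm (x) by 282 mm (y), 27 mm thick, top face at z = 424 mm, on four round legs, each 38 mm in diameter. The legs rest on z = 0, each leg's axis is inset half a diameter from the nearest pair of seat edges (so the leg's bounding box is flush with the corner).

C is a bench: a 1500×349 mm seat slab, 48 mm thick, top at z = 431 mm, on four 68×68 mm square legs flush with the seat corners and standing on z = 0.

Three stools sit around the table at the −y, +y, −x sides. The bench is on top of the table.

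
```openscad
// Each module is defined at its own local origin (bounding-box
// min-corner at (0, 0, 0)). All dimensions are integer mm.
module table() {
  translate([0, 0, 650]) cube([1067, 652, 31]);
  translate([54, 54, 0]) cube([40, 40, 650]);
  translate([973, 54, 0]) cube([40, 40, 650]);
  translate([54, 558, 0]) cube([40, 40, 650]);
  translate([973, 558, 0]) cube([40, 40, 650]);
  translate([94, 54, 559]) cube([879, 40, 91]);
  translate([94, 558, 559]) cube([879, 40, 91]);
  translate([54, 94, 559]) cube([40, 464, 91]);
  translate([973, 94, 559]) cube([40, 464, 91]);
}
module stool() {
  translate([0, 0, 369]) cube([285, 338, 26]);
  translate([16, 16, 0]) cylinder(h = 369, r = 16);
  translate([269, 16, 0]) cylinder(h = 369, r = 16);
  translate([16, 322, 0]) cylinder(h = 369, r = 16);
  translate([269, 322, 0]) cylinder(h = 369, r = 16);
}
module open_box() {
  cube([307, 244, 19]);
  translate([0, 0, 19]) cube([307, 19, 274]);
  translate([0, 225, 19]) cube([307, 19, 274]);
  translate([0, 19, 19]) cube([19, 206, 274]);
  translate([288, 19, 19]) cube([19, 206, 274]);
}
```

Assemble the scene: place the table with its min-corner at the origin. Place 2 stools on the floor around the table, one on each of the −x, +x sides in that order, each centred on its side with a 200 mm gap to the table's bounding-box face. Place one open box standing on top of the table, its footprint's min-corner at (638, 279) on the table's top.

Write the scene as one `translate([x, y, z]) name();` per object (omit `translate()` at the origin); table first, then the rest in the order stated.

table();
translate([-485, 157, 0]) stool();
translate([1267, 157, 0]) stool();
translate([638, 279, 681]) open_box();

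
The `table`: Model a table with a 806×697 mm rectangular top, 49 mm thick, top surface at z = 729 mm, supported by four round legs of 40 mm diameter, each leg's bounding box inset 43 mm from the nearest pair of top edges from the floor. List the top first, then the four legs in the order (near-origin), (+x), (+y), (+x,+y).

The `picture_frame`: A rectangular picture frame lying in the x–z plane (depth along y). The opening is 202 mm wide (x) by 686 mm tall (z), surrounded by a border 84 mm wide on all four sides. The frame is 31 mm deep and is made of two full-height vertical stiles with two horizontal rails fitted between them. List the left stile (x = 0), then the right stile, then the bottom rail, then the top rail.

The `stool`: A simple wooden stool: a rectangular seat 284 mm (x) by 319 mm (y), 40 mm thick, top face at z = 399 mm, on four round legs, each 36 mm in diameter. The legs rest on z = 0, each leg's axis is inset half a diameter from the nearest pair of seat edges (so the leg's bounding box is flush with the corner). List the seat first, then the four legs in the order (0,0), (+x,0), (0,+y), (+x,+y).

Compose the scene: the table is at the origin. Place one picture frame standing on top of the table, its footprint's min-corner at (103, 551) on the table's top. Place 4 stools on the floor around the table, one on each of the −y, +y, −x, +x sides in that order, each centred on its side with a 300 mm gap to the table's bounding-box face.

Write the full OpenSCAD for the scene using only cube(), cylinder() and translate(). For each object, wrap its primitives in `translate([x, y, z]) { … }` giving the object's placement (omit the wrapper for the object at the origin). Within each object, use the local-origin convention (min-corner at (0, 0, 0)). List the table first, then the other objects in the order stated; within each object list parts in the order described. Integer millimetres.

translate([0, 0, 680]) cube([806, 697, 49]);
translate([63, 63, 0]) cylinder(h = 680, r = 20);
translate([743, 63, 0]) cylinder(h = 680, r = 20);
translate([63, 634, 0]) cylinder(h = 680, r = 20);
translate([743, 634, 0]) cylinder(h = 680, r = 20);
translate([103, 551, 729]) {
  cube([84, 31, 854]);
  translate([286, 0, 0]) cube([84, 31, 854]);
  translate([84, 0, 0]) cube([202, 31, 84]);
  translate([84, 0, 770]) cube([202, 31, 84]);
}
translate([261, -619, 0]) {
  translate([0, 0, 359]) cube([284, 319, 40]);
  translate([18, 18, 0]) cylinder(h = 359, r = 18);
  translate([266, 18, 0]) cylinder(h = 359, r = 18);
  translate([18, 301, 0]) cylinder(h = 359, r = 18);
  translate([266, 301, 0]) cylinder(h = 359, r = 18);
}
translate([261, 997, 0]) {
  translate([0, 0, 359]) cube([284, 319, 40]);
  translate([18, 18, 0]) cylinder(h = 359, r = 18);
  translate([266, 18, 0]) cylinder(h = 359, r = 18);
  translate([18, 301, 0]) cylinder(h = 359, r = 18);
  translate([266, 301, 0]) cylinder(h = 359, r = 18);
}
translate([-584, 189, 0]) {
  translate([0, 0, 359]) cube([284, 319, 40]);
  translate([18, 18, 0]) cylinder(h = 359, r = 18);
  translate([266, 18, 0]) cylinder(h = 359, r = 18);
  translate([18, 301, 0]) cylinder(h = 359, r = 18);
  translate([266, 301, 0]) cylinder(h = 359, r = 18);
}
translate([1106, 189, 0]) {
  translate([0, 0, 359]) cube([284, 319, 40]);
  translate([18, 18, 0]) cylinder(h = 359, r = 18);
  translate([266, 18, 0]) cylinder(h = 359, r = 18);
  translate([18, 301, 0]) cylinder(h = 359, r = 18);
  translate([266, 301, 0]) cylinder(h = 359, r = 18);
}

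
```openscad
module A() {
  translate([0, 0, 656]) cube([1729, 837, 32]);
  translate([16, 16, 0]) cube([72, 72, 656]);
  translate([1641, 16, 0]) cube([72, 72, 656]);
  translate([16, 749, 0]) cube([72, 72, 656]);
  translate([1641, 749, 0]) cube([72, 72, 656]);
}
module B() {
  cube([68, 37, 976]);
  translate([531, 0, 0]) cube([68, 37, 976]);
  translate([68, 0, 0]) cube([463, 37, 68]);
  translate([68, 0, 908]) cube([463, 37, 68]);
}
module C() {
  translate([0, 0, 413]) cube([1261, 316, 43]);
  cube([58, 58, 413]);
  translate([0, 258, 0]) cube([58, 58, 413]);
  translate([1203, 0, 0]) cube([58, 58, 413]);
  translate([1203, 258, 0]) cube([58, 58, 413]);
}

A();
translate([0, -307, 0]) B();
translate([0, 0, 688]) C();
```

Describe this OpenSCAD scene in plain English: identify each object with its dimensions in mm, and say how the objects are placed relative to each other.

A is a rectangular dining table. The top is 1729×837×32 mm with its upper surface at z = 688 mm. It stands on four 72×72 mm square legs, each inset 16 mm from the nearest pair of top edges, running from the floor to the underside of the top.

B is a picture frame with a 463×840 mm rectangular opening (x by z) and a uniform 68 mm border on every side. Frame depth is 37 mm along y. It is built from two vertical stiles running the full outside height and two horizontal rails spanning the gap between the stiles.

C is a long wooden bench with a 1261 mm (x) × 316 mm (y) seat, 43 mm thick, its top surface 456 mm above the floor. Four 58 mm square legs at the seat corners, flush with the edges, run from z = 0 to the seat underside.

The picture frame is on the floor beside the table on its −y side. The bench is on top of the table.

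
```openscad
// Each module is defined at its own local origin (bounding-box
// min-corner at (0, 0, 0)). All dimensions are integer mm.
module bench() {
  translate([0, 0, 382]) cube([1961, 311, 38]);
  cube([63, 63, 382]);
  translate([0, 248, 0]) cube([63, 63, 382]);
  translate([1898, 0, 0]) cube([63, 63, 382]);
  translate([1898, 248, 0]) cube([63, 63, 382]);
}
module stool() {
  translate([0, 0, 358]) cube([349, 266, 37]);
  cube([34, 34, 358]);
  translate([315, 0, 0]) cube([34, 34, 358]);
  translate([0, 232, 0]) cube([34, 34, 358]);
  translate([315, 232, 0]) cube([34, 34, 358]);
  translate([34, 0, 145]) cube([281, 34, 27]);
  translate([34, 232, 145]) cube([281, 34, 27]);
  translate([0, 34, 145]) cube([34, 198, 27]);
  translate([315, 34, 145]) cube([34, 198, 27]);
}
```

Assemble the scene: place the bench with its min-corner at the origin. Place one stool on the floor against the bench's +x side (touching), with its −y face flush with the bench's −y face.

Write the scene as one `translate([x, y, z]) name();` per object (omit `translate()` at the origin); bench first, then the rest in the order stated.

bench();
translate([1961, 0, 0]) stool();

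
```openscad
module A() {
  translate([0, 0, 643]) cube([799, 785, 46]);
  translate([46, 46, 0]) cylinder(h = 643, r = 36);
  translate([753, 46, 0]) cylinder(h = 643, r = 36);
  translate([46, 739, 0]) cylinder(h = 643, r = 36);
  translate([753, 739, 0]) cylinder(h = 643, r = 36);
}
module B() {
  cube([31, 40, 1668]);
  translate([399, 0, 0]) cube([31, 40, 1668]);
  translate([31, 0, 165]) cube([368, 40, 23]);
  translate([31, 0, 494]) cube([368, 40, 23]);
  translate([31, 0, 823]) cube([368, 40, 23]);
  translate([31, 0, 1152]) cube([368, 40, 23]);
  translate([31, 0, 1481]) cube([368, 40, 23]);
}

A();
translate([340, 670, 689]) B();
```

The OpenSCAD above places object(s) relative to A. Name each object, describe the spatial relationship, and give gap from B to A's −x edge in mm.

The ladder's min-x is at 340; the table's min-x is 0; gap = 340 mm.

A is a table. B is a ladder. The ladder is on top of the table. The gap from the ladder to the table's −x edge is 340 mm.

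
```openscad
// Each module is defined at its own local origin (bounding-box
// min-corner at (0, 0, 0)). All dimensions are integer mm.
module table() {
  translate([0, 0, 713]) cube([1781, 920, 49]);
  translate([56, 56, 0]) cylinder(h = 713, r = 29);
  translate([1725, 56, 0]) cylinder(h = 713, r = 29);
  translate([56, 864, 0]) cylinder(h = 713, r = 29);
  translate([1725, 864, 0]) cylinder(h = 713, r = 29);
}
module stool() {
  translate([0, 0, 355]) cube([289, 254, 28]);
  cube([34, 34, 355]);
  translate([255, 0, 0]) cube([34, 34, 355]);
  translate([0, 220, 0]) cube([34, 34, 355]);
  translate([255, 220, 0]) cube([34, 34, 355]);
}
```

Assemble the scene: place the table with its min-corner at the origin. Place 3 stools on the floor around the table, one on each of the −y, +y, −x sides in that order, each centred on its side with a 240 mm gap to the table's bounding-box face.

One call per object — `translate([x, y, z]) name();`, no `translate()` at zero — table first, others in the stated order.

table();
translate([746, -494, 0]) stool();
translate([746, 1160, 0]) stool();
translate([-529, 333, 0]) stool();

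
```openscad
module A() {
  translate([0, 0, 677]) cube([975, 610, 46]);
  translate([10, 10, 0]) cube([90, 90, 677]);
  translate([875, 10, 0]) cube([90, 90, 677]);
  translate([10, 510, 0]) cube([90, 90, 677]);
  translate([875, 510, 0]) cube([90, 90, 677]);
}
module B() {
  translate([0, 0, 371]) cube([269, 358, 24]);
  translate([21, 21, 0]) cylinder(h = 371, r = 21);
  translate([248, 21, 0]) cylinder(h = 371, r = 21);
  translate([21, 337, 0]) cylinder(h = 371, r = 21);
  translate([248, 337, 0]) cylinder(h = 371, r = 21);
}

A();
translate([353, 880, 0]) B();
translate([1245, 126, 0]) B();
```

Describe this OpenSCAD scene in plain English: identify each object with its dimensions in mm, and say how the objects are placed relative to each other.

A is a table: top 975 mm (x) × 610 mm (y), 46 mm thick, upper face at z = 723 mm, on four 90×90 mm square legs, each inset 10 mm from the nearest pair of top edges, running from z = 0 to the bottom of the top.

B is a four-legged stool. The seat is 269×358 mm, 24 mm thick, top at z = 395 mm. It stands on four round legs, each 42 mm in diameter, from z = 0 to the seat underside, each leg's axis is inset half a diameter from the nearest pair of seat edges (so the leg's bounding box is flush with the corner).

Two stools sit around the table at the +y, +x sides.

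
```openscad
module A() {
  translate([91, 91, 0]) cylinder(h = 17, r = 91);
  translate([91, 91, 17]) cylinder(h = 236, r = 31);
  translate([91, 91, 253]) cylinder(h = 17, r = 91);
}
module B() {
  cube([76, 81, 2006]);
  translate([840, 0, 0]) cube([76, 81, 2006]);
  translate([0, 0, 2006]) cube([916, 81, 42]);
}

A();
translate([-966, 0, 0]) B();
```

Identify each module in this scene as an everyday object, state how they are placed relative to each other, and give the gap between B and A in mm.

The door frame's nearest face is 50 mm from the spool's −x face.

A is a spool. B is a door frame. The door frame is on the floor beside the spool on its −x side. The gap between the door frame and the spool is 50 mm.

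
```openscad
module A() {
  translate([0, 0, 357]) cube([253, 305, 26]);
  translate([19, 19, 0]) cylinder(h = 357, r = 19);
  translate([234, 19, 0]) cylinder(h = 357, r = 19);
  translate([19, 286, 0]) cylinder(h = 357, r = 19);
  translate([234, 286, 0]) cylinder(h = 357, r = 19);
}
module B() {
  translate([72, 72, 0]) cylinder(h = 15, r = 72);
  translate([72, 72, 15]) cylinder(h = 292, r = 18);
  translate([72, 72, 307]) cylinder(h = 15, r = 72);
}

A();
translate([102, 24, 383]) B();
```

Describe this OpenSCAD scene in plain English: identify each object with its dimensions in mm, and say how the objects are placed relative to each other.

A is a four-legged stool. The seat is 253×305 mm, 26 mm thick, top at z = 383 mm. It stands on four round legs, each 38 mm in diameter, from z = 0 to the seat underside, each leg's axis is inset half a diameter from the nearest pair of seat edges (so the leg's bounding box is flush with the corner).

B is a spool: two coaxial disc flanges of radius 72 mm and thickness 15 mm, joined by a core cylinder of radius 18 mm and height 292 mm. The lower flange rests on z = 0 and the three cylinders share a vertical axis.

The spool is on top of the stool.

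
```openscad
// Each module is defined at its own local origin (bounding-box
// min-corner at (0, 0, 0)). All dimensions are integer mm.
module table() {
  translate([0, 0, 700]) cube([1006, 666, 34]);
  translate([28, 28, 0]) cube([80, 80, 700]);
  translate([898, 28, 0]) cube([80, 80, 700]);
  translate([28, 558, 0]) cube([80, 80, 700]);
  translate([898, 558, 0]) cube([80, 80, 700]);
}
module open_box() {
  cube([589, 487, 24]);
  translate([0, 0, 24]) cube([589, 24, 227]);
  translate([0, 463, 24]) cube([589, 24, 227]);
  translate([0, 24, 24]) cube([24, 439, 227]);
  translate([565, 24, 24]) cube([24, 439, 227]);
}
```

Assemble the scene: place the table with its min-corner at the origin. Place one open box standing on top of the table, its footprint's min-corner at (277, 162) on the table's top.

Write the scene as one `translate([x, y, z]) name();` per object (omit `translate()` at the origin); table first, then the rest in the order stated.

table();
translate([277, 162, 734]) open_box();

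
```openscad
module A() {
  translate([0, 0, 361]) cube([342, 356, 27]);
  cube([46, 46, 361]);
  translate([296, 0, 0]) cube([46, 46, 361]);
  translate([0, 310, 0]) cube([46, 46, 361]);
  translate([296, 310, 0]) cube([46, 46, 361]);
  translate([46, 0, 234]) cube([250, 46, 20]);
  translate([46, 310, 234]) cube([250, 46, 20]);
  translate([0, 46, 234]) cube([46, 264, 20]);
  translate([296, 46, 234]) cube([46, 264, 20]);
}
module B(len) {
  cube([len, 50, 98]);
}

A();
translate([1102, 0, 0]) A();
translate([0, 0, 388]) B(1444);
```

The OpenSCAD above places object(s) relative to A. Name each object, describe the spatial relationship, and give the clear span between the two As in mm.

A is a stool. B is a beam. A beam spans the tops of two stools. The clear span between the two stools is 760 mm.

Second stool starts at x = 1102; first ends at x = 342; clear span = 1102 − 342 = 760 mm.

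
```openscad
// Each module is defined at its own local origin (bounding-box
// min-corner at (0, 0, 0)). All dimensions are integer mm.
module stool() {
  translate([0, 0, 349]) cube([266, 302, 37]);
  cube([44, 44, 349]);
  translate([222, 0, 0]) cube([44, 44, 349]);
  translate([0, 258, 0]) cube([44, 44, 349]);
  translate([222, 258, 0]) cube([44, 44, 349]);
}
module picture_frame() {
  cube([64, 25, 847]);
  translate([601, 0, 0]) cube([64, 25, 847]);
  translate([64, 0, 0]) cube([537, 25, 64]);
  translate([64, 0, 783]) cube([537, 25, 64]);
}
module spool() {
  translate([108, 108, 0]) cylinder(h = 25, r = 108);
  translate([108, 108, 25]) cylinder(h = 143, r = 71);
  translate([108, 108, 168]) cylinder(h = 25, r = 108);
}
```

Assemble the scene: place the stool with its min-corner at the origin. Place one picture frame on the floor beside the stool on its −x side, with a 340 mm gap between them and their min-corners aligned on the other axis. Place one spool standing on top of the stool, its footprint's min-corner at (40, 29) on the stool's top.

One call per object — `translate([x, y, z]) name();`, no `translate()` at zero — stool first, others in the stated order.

stool();
translate([-1005, 0, 0]) picture_frame();
translate([40, 29, 386]) spool();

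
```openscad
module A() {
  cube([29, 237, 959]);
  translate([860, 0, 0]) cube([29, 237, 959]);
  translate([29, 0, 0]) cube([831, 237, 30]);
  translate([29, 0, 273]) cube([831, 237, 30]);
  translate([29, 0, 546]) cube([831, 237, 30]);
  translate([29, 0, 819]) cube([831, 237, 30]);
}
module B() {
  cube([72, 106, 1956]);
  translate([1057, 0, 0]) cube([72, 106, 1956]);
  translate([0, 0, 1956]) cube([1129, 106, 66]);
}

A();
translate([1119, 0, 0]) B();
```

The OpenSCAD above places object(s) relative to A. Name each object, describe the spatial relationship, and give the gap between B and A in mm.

A is a bookshelf. B is a door frame. The door frame is on the floor beside the bookshelf on its +x side. The gap between the door frame and the bookshelf is 230 mm.

The door frame's nearest face is 230 mm from the bookshelf's +x face.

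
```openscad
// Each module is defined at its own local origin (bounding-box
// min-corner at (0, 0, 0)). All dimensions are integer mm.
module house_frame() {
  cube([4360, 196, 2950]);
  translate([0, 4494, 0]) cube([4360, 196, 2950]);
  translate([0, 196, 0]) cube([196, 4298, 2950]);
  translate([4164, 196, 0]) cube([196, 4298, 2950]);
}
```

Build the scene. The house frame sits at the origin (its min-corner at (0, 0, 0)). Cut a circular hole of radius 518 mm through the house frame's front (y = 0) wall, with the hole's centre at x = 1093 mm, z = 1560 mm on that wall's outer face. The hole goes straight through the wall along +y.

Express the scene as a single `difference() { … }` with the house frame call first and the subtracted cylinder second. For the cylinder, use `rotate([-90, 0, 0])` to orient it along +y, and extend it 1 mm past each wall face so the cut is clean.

difference() {
  house_frame();
  translate([1093, -1, 1560]) rotate([-90, 0, 0]) cylinder(h = 198, r = 518);
}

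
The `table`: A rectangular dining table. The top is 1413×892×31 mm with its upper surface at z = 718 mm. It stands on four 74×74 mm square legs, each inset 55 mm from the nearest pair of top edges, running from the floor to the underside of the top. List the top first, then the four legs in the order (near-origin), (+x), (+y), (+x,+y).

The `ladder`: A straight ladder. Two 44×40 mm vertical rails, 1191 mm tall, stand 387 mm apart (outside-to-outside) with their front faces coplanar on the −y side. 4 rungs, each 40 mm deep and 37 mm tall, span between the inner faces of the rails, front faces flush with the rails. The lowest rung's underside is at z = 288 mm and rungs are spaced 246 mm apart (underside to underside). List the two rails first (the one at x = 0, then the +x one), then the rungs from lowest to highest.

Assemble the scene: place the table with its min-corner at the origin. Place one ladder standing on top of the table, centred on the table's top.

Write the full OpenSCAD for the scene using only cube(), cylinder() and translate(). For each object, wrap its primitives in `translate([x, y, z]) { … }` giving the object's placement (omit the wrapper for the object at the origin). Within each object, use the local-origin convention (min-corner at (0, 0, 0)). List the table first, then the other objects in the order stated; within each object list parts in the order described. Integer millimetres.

translate([0, 0, 687]) cube([1413, 892, 31]);
translate([55, 55, 0]) cube([74, 74, 687]);
translate([1284, 55, 0]) cube([74, 74, 687]);
translate([55, 763, 0]) cube([74, 74, 687]);
translate([1284, 763, 0]) cube([74, 74, 687]);
translate([513, 426, 718]) {
  cube([44, 40, 1191]);
  translate([343, 0, 0]) cube([44, 40, 1191]);
  translate([44, 0, 288]) cube([299, 40, 37]);
  translate([44, 0, 534]) cube([299, 40, 37]);
  translate([44, 0, 780]) cube([299, 40, 37]);
  translate([44, 0, 1026]) cube([299, 40, 37]);
}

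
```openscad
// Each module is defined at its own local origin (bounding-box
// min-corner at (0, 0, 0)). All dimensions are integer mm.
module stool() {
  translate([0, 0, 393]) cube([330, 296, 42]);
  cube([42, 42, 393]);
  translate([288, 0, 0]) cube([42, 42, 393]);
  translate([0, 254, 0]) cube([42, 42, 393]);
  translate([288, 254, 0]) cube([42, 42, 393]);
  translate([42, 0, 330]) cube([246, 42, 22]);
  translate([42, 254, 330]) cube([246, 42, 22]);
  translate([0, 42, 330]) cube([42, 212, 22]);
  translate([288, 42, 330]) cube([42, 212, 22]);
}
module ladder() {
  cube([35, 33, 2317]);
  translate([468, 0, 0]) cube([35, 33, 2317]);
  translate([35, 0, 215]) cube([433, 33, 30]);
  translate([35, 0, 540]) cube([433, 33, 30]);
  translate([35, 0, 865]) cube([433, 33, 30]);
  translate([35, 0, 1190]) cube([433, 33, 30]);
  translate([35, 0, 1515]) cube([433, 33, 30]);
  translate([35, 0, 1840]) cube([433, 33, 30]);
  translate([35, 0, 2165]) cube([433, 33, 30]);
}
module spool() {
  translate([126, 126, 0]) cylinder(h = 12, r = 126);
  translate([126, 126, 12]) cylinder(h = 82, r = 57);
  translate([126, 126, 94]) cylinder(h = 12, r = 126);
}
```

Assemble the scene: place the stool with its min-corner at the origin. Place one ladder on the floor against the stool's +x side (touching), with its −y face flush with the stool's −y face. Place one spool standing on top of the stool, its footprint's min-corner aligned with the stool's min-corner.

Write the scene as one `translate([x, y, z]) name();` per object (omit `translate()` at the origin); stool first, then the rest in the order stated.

stool();
translate([330, 0, 0]) ladder();
translate([0, 0, 435]) spool();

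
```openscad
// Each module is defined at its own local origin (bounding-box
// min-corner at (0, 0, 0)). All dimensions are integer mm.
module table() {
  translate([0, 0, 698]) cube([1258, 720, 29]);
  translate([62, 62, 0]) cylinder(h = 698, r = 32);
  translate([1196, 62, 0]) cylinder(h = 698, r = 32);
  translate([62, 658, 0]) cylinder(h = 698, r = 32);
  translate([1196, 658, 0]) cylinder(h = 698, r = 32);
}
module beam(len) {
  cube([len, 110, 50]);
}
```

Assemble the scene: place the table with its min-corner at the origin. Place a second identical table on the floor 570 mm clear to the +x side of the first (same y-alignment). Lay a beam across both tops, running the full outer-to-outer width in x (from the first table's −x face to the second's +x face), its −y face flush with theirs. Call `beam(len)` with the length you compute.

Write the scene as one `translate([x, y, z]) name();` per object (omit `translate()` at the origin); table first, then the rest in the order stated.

table();
translate([1828, 0, 0]) table();
translate([0, 0, 727]) beam(3086);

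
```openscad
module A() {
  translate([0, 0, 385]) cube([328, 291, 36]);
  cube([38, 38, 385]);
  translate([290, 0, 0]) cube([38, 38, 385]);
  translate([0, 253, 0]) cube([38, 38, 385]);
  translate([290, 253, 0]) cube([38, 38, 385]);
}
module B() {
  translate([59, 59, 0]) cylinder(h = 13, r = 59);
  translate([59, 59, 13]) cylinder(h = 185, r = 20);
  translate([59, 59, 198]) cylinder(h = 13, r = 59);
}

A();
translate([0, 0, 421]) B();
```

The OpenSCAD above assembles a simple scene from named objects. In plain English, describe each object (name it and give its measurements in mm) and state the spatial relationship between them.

A is a four-legged stool. The seat is 328×291 mm, 36 mm thick, top at z = 421 mm. It stands on four square legs, each 38×38 mm in cross-section, from z = 0 to the seat underside, each flush with a corner of the seat.

B is a spool: two coaxial disc flanges of radius 59 mm and thickness 13 mm, joined by a core cylinder of radius 20 mm and height 185 mm. The lower flange rests on z = 0 and the three cylinders share a vertical axis.

The spool is on top of the stool.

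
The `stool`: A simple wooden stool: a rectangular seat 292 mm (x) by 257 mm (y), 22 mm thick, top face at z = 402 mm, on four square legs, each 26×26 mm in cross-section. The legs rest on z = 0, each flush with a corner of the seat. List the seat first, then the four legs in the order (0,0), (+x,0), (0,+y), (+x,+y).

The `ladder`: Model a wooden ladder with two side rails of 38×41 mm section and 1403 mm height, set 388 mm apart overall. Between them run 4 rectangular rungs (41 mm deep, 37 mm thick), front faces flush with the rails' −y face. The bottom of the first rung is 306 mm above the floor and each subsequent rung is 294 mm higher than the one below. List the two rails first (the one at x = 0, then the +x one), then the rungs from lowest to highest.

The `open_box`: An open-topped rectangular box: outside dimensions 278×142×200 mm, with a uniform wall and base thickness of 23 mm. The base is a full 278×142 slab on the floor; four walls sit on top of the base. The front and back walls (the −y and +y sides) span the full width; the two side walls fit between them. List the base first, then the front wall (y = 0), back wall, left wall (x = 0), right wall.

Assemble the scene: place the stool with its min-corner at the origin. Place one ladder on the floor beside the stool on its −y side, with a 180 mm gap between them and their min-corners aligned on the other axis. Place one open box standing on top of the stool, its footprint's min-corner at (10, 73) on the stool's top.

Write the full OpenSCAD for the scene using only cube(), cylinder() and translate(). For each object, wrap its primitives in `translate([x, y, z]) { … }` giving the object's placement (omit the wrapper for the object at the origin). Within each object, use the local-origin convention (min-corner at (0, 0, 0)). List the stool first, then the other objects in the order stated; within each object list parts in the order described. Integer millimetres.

translate([0, 0, 380]) cube([292, 257, 22]);
cube([26, 26, 380]);
translate([266, 0, 0]) cube([26, 26, 380]);
translate([0, 231, 0]) cube([26, 26, 380]);
translate([266, 231, 0]) cube([26, 26, 380]);
translate([0, -221, 0]) {
  cube([38, 41, 1403]);
  translate([350, 0, 0]) cube([38, 41, 1403]);
  translate([38, 0, 306]) cube([312, 41, 37]);
  translate([38, 0, 600]) cube([312, 41, 37]);
  translate([38, 0, 894]) cube([312, 41, 37]);
  translate([38, 0, 1188]) cube([312, 41, 37]);
}
translate([10, 73, 402]) {
  cube([278, 142, 23]);
  translate([0, 0, 23]) cube([278, 23, 177]);
  translate([0, 119, 23]) cube([278, 23, 177]);
  translate([0, 23, 23]) cube([23, 96, 177]);
  translate([255, 23, 23]) cube([23, 96, 177]);
}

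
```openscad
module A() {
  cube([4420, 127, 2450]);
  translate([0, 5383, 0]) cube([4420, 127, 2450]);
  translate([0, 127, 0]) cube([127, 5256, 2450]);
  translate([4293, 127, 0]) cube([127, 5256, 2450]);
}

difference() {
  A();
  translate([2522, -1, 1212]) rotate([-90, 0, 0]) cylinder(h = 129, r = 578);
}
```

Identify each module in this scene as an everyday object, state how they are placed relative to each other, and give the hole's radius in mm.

The subtracted cylinder has r = 578 mm.

A is a house frame. The house frame has a circular hole through its front wall. The hole's radius is 578 mm.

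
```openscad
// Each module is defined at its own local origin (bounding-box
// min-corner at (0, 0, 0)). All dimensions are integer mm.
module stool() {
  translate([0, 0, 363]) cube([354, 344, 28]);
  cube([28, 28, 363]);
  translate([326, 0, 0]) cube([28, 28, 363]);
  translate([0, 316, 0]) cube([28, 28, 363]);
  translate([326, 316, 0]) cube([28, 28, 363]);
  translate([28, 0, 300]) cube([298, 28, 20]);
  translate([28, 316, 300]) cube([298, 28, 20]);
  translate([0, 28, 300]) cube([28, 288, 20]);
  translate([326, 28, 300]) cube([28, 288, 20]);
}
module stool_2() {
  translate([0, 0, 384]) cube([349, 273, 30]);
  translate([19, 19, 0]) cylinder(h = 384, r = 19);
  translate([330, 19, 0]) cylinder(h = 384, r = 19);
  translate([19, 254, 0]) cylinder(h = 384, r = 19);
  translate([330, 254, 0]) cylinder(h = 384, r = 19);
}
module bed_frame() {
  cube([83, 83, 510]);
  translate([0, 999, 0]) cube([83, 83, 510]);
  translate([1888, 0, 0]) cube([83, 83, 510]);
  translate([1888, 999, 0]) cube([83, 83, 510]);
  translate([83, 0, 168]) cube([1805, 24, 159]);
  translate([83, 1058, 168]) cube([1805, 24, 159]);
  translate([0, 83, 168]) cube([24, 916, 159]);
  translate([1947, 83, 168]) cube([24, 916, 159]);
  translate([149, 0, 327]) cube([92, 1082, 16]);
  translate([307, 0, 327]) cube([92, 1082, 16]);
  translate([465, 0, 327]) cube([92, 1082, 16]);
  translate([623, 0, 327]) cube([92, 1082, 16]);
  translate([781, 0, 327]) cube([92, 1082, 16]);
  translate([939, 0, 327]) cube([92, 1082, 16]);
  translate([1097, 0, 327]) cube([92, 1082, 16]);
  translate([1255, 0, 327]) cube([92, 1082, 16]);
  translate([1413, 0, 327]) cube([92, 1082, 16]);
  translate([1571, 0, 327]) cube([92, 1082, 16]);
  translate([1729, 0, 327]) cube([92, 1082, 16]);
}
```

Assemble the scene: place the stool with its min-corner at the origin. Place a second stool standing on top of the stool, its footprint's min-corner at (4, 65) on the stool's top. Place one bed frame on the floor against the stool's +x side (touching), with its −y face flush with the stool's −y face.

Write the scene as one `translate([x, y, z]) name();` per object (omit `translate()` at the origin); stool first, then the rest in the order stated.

stool();
translate([4, 65, 391]) stool_2();
translate([354, 0, 0]) bed_frame();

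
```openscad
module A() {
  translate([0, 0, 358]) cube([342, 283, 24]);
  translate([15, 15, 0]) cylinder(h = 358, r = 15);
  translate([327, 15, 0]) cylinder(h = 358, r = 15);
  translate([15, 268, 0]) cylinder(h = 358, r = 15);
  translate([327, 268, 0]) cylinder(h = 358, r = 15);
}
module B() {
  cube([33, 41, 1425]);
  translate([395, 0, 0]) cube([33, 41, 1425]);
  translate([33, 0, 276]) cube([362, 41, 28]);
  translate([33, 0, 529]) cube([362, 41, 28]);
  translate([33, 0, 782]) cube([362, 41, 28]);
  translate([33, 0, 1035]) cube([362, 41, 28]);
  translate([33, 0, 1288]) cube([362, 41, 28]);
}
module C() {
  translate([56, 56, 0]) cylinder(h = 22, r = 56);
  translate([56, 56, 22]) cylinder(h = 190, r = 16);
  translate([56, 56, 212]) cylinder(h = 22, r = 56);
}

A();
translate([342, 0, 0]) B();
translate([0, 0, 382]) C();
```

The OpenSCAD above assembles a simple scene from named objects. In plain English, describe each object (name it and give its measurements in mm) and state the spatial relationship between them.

A is a four-legged stool. The seat is 342×283 mm, 24 mm thick, top at z = 382 mm. It stands on four round legs, each 30 mm in diameter, from z = 0 to the seat underside, each leg's axis is inset half a diameter from the nearest pair of seat edges (so the leg's bounding box is flush with the corner).

B is a straight ladder. Two 33×41 mm vertical rails, 1425 mm tall, stand 428 mm apart (outside-to-outside) with their front faces coplanar on the −y side. 5 rungs, each 41 mm deep and 28 mm tall, span between the inner faces of the rails, front faces flush with the rails. The lowest rung's underside is at z = 276 mm and rungs are spaced 253 mm apart (underside to underside).

C is a spool: two coaxial disc flanges of radius 56 mm and thickness 22 mm, joined by a core cylinder of radius 16 mm and height 190 mm. The lower flange rests on z = 0 and the three cylinders share a vertical axis.

The ladder is against the stool's +x side, with their −y faces flush. The spool is on top of the stool.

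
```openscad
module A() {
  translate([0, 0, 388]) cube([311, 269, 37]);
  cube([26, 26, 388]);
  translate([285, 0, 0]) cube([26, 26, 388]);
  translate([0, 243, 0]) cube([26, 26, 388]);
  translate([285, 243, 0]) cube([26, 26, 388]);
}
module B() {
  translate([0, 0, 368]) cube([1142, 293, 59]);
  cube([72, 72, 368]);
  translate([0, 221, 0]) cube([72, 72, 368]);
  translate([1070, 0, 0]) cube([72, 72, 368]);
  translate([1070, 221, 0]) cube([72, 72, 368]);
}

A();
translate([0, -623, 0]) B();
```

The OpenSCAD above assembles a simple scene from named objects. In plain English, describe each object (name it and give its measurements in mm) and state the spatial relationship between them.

A is a simple wooden stool: a rectangular seat 311 mm (x) by 269 mm (y), 37 mm thick, top face at z = 425 mm, on four square legs, each 26×26 mm in cross-section. The legs rest on z = 0, each flush with a corner of the seat.

B is a long wooden bench with a 1142 mm (x) × 293 mm (y) seat, 59 mm thick, its top surface 427 mm above the floor. Four 72 mm square legs at the seat corners, flush with the edges, run from z = 0 to the seat underside.

The bench is on the floor beside the stool on its −y side.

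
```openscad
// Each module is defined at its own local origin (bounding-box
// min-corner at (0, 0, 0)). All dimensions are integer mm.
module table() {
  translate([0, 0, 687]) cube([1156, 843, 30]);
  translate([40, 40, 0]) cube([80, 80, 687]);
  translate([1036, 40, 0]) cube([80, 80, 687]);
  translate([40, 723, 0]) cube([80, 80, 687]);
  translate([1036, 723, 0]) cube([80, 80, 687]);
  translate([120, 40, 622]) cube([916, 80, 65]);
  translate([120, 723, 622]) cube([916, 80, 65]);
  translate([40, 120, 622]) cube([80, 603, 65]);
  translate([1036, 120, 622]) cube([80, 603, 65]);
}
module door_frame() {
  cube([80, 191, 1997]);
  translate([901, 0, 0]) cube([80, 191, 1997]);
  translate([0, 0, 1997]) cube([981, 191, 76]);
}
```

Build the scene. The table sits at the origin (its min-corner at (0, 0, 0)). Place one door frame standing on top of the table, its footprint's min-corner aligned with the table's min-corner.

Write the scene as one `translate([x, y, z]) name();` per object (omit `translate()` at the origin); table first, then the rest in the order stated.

table();
translate([0, 0, 717]) door_frame();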